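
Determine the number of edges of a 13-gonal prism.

A prism on an n-gon has two n-gon bases and n rectangular sides: V = 2·13 = 26, E = 3·13 = 39, F = 13 + 2 = 15.
Check: V − E + F = 26 − 39 + 15 = 2.

39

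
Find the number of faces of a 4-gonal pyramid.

A pyramid on an n-gon base has one n-gon and n triangles: V = 4 + 1 = 5, E = 2·4 = 8, F = 4 + 1 = 5.

5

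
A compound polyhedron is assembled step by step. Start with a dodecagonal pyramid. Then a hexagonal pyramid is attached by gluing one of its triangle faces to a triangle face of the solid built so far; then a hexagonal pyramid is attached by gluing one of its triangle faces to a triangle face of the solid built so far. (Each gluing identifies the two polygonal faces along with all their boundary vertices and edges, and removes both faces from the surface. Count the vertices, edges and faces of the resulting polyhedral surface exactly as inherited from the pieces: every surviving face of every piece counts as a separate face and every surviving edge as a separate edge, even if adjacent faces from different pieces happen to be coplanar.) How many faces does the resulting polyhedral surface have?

A dodecagonal pyramid: V=13, E=24, F=13.
Attach a hexagonal pyramid (V=7, E=12, F=7) along a 3-gon: merge 3 vertices and 3 edges, delete both glued faces → V=17, E=33, F=18.
Attach a hexagonal pyramid (V=7, E=12, F=7) along a 3-gon: merge 3 vertices and 3 edges, delete both glued faces → V=21, E=42, F=23.
Check: V − E + F = 21 − 42 + 23 = 2.

23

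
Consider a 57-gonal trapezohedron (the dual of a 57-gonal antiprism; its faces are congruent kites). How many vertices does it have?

116

The n-trapezohedron (dual of the n-antiprism) has V = 2·57 + 2 = 116, E = 4·57 = 228, F = 2·57 = 114.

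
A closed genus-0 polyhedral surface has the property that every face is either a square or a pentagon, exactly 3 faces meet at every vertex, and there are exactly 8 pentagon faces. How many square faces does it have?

Let x be the number of squares; then F = 8 + x.
Edge–face incidences: 2E = 5·8 + 4·x = 40 + 4x.
Every vertex has degree 3, so 3V = 2E.
Euler: V − E + F = 2 ⇒ (2E)/3 − E + (8 + x) = 2.
Multiply by 6: 2·(2E) − 3·(2E) + 6·(8 + x) = 12, i.e. 48 + 6x − (40 + 4x) = 12.
Collecting terms: 2x + 8 = 12, so 2x = 4, so x = 2.
Then 2E = 40 + 4·2 = 48, so E = 24, V = 2E/3 = 16, F = 8 + 2 = 10.

2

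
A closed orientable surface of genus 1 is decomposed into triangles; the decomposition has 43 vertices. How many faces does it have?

χ = 2 − 2·1 = 0, and every face is a triangle so 3F = 2E.
V − E + F = 0 with E = 3F/2 gives 43 − (3/2 − 1)·F = 0, so F = 86 and E = 129.

86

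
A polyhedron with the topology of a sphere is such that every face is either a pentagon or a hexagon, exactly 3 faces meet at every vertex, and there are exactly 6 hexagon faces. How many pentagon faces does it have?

12

Let x be the number of pentagons; then F = 6 + x.
Edge–face incidences: 2E = 6·6 + 5·x = 36 + 5x.
Every vertex has degree 3, so 3V = 2E.
Euler: V − E + F = 2 ⇒ (2E)/3 − E + (6 + x) = 2.
Multiply by 6: 2·(2E) − 3·(2E) + 6·(6 + x) = 12, i.e. 36 + 6x − (36 + 5x) = 12.
Collecting terms: x = 12.
Then 2E = 36 + 5·12 = 96, so E = 48, V = 2E/3 = 32, F = 6 + 12 = 18.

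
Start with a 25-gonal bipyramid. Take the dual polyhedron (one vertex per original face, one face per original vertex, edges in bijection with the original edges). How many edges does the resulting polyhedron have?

75

The base solid has V = 27, E = 75, F = 50.
The dual swaps V and F and preserves E: V′ = F = 50, E′ = E = 75, F′ = V = 27.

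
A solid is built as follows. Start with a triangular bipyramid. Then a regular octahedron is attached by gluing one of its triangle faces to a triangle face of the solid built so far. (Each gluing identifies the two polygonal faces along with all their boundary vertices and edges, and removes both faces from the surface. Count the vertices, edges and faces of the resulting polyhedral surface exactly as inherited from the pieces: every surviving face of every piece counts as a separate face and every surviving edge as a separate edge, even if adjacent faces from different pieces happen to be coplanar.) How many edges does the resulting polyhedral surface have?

A triangular bipyramid: V=5, E=9, F=6.
Attach a regular octahedron (V=6, E=12, F=8) along a 3-gon: merge 3 vertices and 3 edges, delete both glued faces → V=8, E=18, F=12.
Check: V − E + F = 8 − 18 + 12 = 2.

18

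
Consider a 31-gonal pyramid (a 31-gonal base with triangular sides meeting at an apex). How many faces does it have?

32

A pyramid on an n-gon base has one n-gon and n triangles: V = 31 + 1 = 32, E = 2·31 = 62, F = 31 + 1 = 32.
Check: V − E + F = 32 − 62 + 32 = 2.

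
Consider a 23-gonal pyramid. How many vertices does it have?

24

A pyramid on an n-gon base has one n-gon and n triangles: V = 23 + 1 = 24, E = 2·23 = 46, F = 23 + 1 = 24.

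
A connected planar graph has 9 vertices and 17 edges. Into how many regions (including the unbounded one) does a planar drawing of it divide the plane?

10

Euler's formula for a connected plane graph: V − E + F = 2, so F = 2 − 9 + 17 = 10.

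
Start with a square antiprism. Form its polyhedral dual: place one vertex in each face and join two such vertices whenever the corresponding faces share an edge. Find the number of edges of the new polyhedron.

The base solid has V = 8, E = 16, F = 10.
The dual swaps V and F and preserves E: V′ = F = 10, E′ = E = 16, F′ = V = 8.

16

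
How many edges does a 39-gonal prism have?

A prism on an n-gon has two n-gon bases and n rectangular sides: V = 2·39 = 78, E = 3·39 = 117, F = 39 + 2 = 41.
Check: V − E + F = 78 − 117 + 41 = 2.

117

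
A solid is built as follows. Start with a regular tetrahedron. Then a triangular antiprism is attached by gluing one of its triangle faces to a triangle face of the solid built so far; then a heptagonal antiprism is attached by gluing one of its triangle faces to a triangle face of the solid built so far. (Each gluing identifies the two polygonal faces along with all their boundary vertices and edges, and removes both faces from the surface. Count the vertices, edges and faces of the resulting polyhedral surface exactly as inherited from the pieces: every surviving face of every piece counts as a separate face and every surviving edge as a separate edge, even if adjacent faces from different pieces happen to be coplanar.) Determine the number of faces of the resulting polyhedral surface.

24

A regular tetrahedron: V=4, E=6, F=4.
Attach a triangular antiprism (V=6, E=12, F=8) along a 3-gon: merge 3 vertices and 3 edges, delete both glued faces → V=7, E=15, F=10.
Attach a heptagonal antiprism (V=14, E=28, F=16) along a 3-gon: merge 3 vertices and 3 edges, delete both glued faces → V=18, E=40, F=24.
Check: V − E + F = 18 − 40 + 24 = 2.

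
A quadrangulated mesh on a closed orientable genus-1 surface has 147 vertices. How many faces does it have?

147

χ = 2 − 2·1 = 0, and every face is a square so 4F = 2E.
V − E + F = 0 with E = 4F/2 gives 147 − (4/2 − 1)·F = 0, so F = 147 and E = 294.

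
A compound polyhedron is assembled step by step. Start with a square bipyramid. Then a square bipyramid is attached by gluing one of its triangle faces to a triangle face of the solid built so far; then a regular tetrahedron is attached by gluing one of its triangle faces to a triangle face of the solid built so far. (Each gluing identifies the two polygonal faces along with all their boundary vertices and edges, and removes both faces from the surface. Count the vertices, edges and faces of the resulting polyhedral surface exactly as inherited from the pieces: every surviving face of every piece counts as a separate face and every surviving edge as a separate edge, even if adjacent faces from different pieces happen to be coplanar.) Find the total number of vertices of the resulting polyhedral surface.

10

A square bipyramid: V=6, E=12, F=8.
Attach a square bipyramid (V=6, E=12, F=8) along a 3-gon: merge 3 vertices and 3 edges, delete both glued faces → V=9, E=21, F=14.
Attach a regular tetrahedron (V=4, E=6, F=4) along a 3-gon: merge 3 vertices and 3 edges, delete both glued faces → V=10, E=24, F=16.
Check: V − E + F = 10 − 24 + 16 = 2.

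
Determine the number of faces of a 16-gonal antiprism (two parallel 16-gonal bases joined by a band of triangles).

34

An antiprism on an n-gon has two n-gon caps and 2n triangles: V = 2·16 = 32, E = 4·16 = 64, F = 2·16 + 2 = 34.
Check: V − E + F = 32 − 64 + 34 = 2.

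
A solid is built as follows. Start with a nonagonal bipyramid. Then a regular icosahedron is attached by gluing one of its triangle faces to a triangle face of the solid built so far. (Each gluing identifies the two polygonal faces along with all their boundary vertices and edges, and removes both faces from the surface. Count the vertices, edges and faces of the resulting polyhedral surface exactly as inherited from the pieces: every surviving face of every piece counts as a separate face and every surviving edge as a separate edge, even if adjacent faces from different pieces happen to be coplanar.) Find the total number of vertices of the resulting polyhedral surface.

20

A nonagonal bipyramid: V=11, E=27, F=18.
Attach a regular icosahedron (V=12, E=30, F=20) along a 3-gon: merge 3 vertices and 3 edges, delete both glued faces → V=20, E=54, F=36.
Check: V − E + F = 20 − 54 + 36 = 2.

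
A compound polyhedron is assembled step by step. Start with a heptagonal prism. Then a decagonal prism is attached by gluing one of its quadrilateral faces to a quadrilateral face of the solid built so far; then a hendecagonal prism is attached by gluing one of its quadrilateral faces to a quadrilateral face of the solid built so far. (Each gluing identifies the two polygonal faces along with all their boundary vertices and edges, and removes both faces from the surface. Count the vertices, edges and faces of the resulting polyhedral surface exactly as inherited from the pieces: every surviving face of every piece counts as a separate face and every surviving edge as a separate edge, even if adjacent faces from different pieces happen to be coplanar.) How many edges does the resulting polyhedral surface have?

76

A heptagonal prism: V=14, E=21, F=9.
Attach a decagonal prism (V=20, E=30, F=12) along a 4-gon: merge 4 vertices and 4 edges, delete both glued faces → V=30, E=47, F=19.
Attach a hendecagonal prism (V=22, E=33, F=13) along a 4-gon: merge 4 vertices and 4 edges, delete both glued faces → V=48, E=76, F=30.
Check: V − E + F = 48 − 76 + 30 = 2.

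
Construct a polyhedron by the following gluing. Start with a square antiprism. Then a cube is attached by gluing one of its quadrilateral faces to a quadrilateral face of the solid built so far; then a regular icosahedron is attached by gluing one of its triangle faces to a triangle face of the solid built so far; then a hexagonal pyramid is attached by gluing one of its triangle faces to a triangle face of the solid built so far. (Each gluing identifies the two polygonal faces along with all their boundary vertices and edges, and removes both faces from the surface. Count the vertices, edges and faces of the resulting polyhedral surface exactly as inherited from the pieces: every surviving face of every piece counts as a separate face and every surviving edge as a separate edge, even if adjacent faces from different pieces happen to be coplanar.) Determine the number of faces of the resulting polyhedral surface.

37

A square antiprism: V=8, E=16, F=10.
Attach a cube (V=8, E=12, F=6) along a 4-gon: merge 4 vertices and 4 edges, delete both glued faces → V=12, E=24, F=14.
Attach a regular icosahedron (V=12, E=30, F=20) along a 3-gon: merge 3 vertices and 3 edges, delete both glued faces → V=21, E=51, F=32.
Attach a hexagonal pyramid (V=7, E=12, F=7) along a 3-gon: merge 3 vertices and 3 edges, delete both glued faces → V=25, E=60, F=37.
Check: V − E + F = 25 − 60 + 37 = 2.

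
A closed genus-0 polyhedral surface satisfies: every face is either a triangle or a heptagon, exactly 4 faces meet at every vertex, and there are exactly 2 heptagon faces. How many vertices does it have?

Let x be the number of triangles; then F = 2 + x.
Edge–face incidences: 2E = 7·2 + 3·x = 14 + 3x.
Every vertex has degree 4, so 4V = 2E.
Euler: V − E + F = 2 ⇒ (2E)/4 − E + (2 + x) = 2.
Multiply by 8: 2·(2E) − 4·(2E) + 8·(2 + x) = 16, i.e. 16 + 8x − 2·(14 + 3x) = 16.
Collecting terms: 2x − 12 = 16, so 2x = 28, so x = 14.
Then 2E = 14 + 3·14 = 56, so E = 28, V = 2E/4 = 14, F = 2 + 14 = 16.

14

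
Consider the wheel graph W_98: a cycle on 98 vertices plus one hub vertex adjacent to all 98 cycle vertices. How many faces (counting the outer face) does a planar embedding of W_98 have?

W_98 has V = 98 + 1 = 99 vertices and E = 2·98 = 196 edges.
By Euler's formula F = 2 − V + E = 2 − 99 + 196 = 99.

99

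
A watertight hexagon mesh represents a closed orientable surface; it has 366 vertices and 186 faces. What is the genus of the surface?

4

Every face is a hexagon, so 2E = 6·186 = 1116, giving E = 558.
χ = V − E + F = 366 − 558 + 186 = -6.
For a closed orientable surface χ = 2 − 2g, so g = (2 − (-6))/2 = 4.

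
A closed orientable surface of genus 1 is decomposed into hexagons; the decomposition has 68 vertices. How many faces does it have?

34

χ = 2 − 2·1 = 0, and every face is a hexagon so 6F = 2E.
V − E + F = 0 with E = 6F/2 gives 68 − (6/2 − 1)·F = 0, so F = 34 and E = 102.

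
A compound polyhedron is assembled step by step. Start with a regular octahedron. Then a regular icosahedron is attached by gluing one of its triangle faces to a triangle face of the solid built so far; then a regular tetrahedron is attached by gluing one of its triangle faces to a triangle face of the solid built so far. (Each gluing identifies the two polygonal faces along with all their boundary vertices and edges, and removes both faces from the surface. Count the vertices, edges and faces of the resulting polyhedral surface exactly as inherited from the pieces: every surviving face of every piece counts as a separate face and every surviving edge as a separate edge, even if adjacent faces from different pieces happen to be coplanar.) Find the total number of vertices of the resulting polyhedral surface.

16

A regular octahedron: V=6, E=12, F=8.
Attach a regular icosahedron (V=12, E=30, F=20) along a 3-gon: merge 3 vertices and 3 edges, delete both glued faces → V=15, E=39, F=26.
Attach a regular tetrahedron (V=4, E=6, F=4) along a 3-gon: merge 3 vertices and 3 edges, delete both glued faces → V=16, E=42, F=28.
Check: V − E + F = 16 − 42 + 28 = 2.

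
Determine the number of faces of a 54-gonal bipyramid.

108

A bipyramid over an n-gon has 2n triangular faces and n + 2 vertices: V = 54 + 2 = 56, E = 3·54 = 162, F = 2·54 = 108.
Check: V − E + F = 56 − 162 + 108 = 2.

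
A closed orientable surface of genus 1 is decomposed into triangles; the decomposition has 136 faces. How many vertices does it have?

χ = 2 − 2·1 = 0, and every face is a triangle so 3F = 2E.
E = 3·136/2 = 204. Then V = 0 + E − F = 0 + 204 − 136 = 68.

68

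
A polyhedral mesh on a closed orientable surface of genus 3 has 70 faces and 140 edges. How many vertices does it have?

66

For a closed orientable surface of genus 3, χ = 2 − 2·3 = -4.
V = -4 + E − F = -4 + 140 − 70 = 66.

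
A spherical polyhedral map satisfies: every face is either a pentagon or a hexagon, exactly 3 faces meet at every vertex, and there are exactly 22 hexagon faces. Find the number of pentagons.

Let x be the number of pentagons; then F = 22 + x.
Edge–face incidences: 2E = 6·22 + 5·x = 132 + 5x.
Every vertex has degree 3, so 3V = 2E.
Euler: V − E + F = 2 ⇒ (2E)/3 − E + (22 + x) = 2.
Multiply by 6: 2·(2E) − 3·(2E) + 6·(22 + x) = 12, i.e. 132 + 6x − (132 + 5x) = 12.
Collecting terms: x = 12.
Then 2E = 132 + 5·12 = 192, so E = 96, V = 2E/3 = 64, F = 22 + 12 = 34.

12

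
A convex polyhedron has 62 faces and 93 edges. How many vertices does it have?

Here V − E + F = 2.
V = 2 + E − F = 2 + 93 − 62 = 33.

33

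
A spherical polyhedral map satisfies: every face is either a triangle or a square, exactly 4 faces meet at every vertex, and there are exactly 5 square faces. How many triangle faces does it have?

Let x be the number of triangles; then F = 5 + x.
Edge–face incidences: 2E = 4·5 + 3·x = 20 + 3x.
Every vertex has degree 4, so 4V = 2E.
Euler: V − E + F = 2 ⇒ (2E)/4 − E + (5 + x) = 2.
Multiply by 8: 2·(2E) − 4·(2E) + 8·(5 + x) = 16, i.e. 40 + 8x − 2·(20 + 3x) = 16.
Collecting terms: 2x = 16, so x = 8.
Then 2E = 20 + 3·8 = 44, so E = 22, V = 2E/4 = 11, F = 5 + 8 = 13.

8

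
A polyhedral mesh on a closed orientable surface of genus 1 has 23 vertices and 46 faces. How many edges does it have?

69

For a closed orientable surface of genus 1, χ = 2 − 2·1 = 0.
E = V + F − (0) = 23 + 46 − (0) = 69.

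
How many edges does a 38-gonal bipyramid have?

A bipyramid over an n-gon has 2n triangular faces and n + 2 vertices: V = 38 + 2 = 40, E = 3·38 = 114, F = 2·38 = 76.

114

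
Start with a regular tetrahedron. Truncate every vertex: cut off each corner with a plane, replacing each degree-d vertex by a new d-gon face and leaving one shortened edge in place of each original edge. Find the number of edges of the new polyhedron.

18

The base solid has V = 4, E = 6, F = 4.
Truncation replaces each original edge-end by a new vertex, so V′ = 2E = 12.
Each original edge survives, and each old vertex of degree d contributes d new edges; summing degrees gives Σd = 2E, so E′ = E + 2E = 3E = 18.
Each original face survives and each original vertex becomes one new face: F′ = F + V = 8.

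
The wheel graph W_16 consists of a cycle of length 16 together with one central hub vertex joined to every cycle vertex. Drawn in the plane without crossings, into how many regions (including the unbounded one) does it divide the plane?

W_16 has V = 16 + 1 = 17 vertices and E = 2·16 = 32 edges.
By Euler's formula F = 2 − V + E = 2 − 17 + 32 = 17.

17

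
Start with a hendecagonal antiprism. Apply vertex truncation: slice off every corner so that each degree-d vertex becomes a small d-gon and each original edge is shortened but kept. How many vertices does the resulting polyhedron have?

The base solid has V = 22, E = 44, F = 24.
Truncation replaces each original edge-end by a new vertex, so V′ = 2E = 88.
Each original edge survives, and each old vertex of degree d contributes d new edges; summing degrees gives Σd = 2E, so E′ = E + 2E = 3E = 132.
Each original face survives and each original vertex becomes one new face: F′ = F + V = 46.

88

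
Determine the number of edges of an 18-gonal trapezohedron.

The n-trapezohedron (dual of the n-antiprism) has V = 2·18 + 2 = 38, E = 4·18 = 72, F = 2·18 = 36.
Check: V − E + F = 38 − 72 + 36 = 2.

72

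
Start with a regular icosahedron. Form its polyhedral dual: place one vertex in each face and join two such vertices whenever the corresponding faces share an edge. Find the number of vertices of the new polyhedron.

20

The base solid has V = 12, E = 30, F = 20.
The dual swaps V and F and preserves E: V′ = F = 20, E′ = E = 30, F′ = V = 12.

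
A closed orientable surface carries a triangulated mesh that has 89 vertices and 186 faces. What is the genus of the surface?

3

Every face is a triangle, so 2E = 3·186 = 558, giving E = 279.
χ = V − E + F = 89 − 279 + 186 = -4.
For a closed orientable surface χ = 2 − 2g, so g = (2 − (-4))/2 = 3.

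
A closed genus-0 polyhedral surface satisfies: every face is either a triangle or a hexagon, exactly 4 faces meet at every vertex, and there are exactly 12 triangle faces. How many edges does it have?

24

Let x be the number of hexagons; then F = 12 + x.
Edge–face incidences: 2E = 3·12 + 6·x = 36 + 6x.
Every vertex has degree 4, so 4V = 2E.
Euler: V − E + F = 2 ⇒ (2E)/4 − E + (12 + x) = 2.
Multiply by 8: 2·(2E) − 4·(2E) + 8·(12 + x) = 16, i.e. 96 + 8x − 2·(36 + 6x) = 16.
Collecting terms: −4x + 24 = 16, so −4x = −8, so x = 2.
Then 2E = 36 + 6·2 = 48, so E = 24, V = 2E/4 = 12, F = 12 + 2 = 14.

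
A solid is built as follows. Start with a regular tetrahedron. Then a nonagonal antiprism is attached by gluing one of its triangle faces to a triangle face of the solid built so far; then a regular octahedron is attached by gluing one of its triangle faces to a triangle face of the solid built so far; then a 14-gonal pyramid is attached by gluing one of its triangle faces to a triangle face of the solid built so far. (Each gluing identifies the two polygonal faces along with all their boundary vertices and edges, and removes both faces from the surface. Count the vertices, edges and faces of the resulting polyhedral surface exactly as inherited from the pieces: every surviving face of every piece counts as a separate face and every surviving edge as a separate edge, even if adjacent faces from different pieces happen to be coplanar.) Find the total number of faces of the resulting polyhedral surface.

41

A regular tetrahedron: V=4, E=6, F=4.
Attach a nonagonal antiprism (V=18, E=36, F=20) along a 3-gon: merge 3 vertices and 3 edges, delete both glued faces → V=19, E=39, F=22.
Attach a regular octahedron (V=6, E=12, F=8) along a 3-gon: merge 3 vertices and 3 edges, delete both glued faces → V=22, E=48, F=28.
Attach a 14-gonal pyramid (V=15, E=28, F=15) along a 3-gon: merge 3 vertices and 3 edges, delete both glued faces → V=34, E=73, F=41.
Check: V − E + F = 34 − 73 + 41 = 2.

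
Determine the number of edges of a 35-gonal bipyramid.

105

A bipyramid over an n-gon has 2n triangular faces and n + 2 vertices: V = 35 + 2 = 37, E = 3·35 = 105, F = 2·35 = 70.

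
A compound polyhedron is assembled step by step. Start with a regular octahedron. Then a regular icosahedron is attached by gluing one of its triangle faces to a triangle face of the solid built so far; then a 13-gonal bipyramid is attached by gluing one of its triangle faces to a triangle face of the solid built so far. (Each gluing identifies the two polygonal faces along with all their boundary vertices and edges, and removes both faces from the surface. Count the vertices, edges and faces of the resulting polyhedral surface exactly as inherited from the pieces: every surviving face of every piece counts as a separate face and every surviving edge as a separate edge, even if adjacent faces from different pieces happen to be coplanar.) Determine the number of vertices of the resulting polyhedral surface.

27

A regular octahedron: V=6, E=12, F=8.
Attach a regular icosahedron (V=12, E=30, F=20) along a 3-gon: merge 3 vertices and 3 edges, delete both glued faces → V=15, E=39, F=26.
Attach a 13-gonal bipyramid (V=15, E=39, F=26) along a 3-gon: merge 3 vertices and 3 edges, delete both glued faces → V=27, E=75, F=50.
Check: V − E + F = 27 − 75 + 50 = 2.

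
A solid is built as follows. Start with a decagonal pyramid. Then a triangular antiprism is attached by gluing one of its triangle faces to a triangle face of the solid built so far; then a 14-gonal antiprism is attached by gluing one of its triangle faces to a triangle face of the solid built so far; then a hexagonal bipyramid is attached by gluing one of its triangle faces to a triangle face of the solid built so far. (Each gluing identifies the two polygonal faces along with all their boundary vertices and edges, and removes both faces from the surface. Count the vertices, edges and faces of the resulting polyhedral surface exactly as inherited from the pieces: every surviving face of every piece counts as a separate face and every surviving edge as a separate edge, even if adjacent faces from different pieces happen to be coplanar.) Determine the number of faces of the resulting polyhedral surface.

A decagonal pyramid: V=11, E=20, F=11.
Attach a triangular antiprism (V=6, E=12, F=8) along a 3-gon: merge 3 vertices and 3 edges, delete both glued faces → V=14, E=29, F=17.
Attach a 14-gonal antiprism (V=28, E=56, F=30) along a 3-gon: merge 3 vertices and 3 edges, delete both glued faces → V=39, E=82, F=45.
Attach a hexagonal bipyramid (V=8, E=18, F=12) along a 3-gon: merge 3 vertices and 3 edges, delete both glued faces → V=44, E=97, F=55.
Check: V − E + F = 44 − 97 + 55 = 2.

55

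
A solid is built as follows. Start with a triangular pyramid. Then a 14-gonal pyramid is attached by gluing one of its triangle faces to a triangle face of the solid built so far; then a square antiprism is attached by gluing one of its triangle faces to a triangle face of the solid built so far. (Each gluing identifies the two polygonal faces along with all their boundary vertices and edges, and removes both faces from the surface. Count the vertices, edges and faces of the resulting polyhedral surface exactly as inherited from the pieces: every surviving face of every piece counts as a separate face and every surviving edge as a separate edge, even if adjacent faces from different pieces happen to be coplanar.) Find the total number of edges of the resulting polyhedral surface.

A triangular pyramid: V=4, E=6, F=4.
Attach a 14-gonal pyramid (V=15, E=28, F=15) along a 3-gon: merge 3 vertices and 3 edges, delete both glued faces → V=16, E=31, F=17.
Attach a square antiprism (V=8, E=16, F=10) along a 3-gon: merge 3 vertices and 3 edges, delete both glued faces → V=21, E=44, F=25.
Check: V − E + F = 21 − 44 + 25 = 2.

44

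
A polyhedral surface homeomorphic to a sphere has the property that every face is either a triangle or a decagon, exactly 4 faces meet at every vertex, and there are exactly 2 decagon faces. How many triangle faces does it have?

Let x be the number of triangles; then F = 2 + x.
Edge–face incidences: 2E = 10·2 + 3·x = 20 + 3x.
Every vertex has degree 4, so 4V = 2E.
Euler: V − E + F = 2 ⇒ (2E)/4 − E + (2 + x) = 2.
Multiply by 8: 2·(2E) − 4·(2E) + 8·(2 + x) = 16, i.e. 16 + 8x − 2·(20 + 3x) = 16.
Collecting terms: 2x − 24 = 16, so 2x = 40, so x = 20.
Then 2E = 20 + 3·20 = 80, so E = 40, V = 2E/4 = 20, F = 2 + 20 = 22.

20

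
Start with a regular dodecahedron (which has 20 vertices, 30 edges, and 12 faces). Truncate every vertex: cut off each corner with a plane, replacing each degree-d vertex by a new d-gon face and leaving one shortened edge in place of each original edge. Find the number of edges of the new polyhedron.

Truncation replaces each original edge-end by a new vertex, so V′ = 2E = 60.
Each original edge survives, and each old vertex of degree d contributes d new edges; summing degrees gives Σd = 2E, so E′ = E + 2E = 3E = 90.
Each original face survives and each original vertex becomes one new face: F′ = F + V = 32.

90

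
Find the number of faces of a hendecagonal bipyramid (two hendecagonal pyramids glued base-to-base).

22

A bipyramid over an n-gon has 2n triangular faces and n + 2 vertices: V = 11 + 2 = 13, E = 3·11 = 33, F = 2·11 = 22.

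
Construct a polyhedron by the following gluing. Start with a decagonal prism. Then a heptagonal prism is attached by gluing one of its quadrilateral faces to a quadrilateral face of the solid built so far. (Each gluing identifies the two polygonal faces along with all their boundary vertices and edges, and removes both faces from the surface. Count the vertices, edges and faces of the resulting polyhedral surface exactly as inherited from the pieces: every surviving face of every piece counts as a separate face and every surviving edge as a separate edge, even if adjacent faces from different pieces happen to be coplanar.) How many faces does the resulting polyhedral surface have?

19

A decagonal prism: V=20, E=30, F=12.
Attach a heptagonal prism (V=14, E=21, F=9) along a 4-gon: merge 4 vertices and 4 edges, delete both glued faces → V=30, E=47, F=19.
Check: V − E + F = 30 − 47 + 19 = 2.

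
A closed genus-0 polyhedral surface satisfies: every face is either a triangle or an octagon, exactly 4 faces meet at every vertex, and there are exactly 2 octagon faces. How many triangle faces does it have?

16

Let x be the number of triangles; then F = 2 + x.
Edge–face incidences: 2E = 8·2 + 3·x = 16 + 3x.
Every vertex has degree 4, so 4V = 2E.
Euler: V − E + F = 2 ⇒ (2E)/4 − E + (2 + x) = 2.
Multiply by 8: 2·(2E) − 4·(2E) + 8·(2 + x) = 16, i.e. 16 + 8x − 2·(16 + 3x) = 16.
Collecting terms: 2x − 16 = 16, so 2x = 32, so x = 16.
Then 2E = 16 + 3·16 = 64, so E = 32, V = 2E/4 = 16, F = 2 + 16 = 18.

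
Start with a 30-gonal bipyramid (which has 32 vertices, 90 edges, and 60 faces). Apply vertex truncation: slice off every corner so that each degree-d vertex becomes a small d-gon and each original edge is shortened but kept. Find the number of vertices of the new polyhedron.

180

Truncation replaces each original edge-end by a new vertex, so V′ = 2E = 180.
Each original edge survives, and each old vertex of degree d contributes d new edges; summing degrees gives Σd = 2E, so E′ = E + 2E = 3E = 270.
Each original face survives and each original vertex becomes one new face: F′ = F + V = 92.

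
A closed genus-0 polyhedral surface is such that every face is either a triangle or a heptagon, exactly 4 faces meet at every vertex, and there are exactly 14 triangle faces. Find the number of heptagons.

Let x be the number of heptagons; then F = 14 + x.
Edge–face incidences: 2E = 3·14 + 7·x = 42 + 7x.
Every vertex has degree 4, so 4V = 2E.
Euler: V − E + F = 2 ⇒ (2E)/4 − E + (14 + x) = 2.
Multiply by 8: 2·(2E) − 4·(2E) + 8·(14 + x) = 16, i.e. 112 + 8x − 2·(42 + 7x) = 16.
Collecting terms: −6x + 28 = 16, so −6x = −12, so x = 2.
Then 2E = 42 + 7·2 = 56, so E = 28, V = 2E/4 = 14, F = 14 + 2 = 16.

2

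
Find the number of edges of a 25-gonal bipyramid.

A bipyramid over an n-gon has 2n triangular faces and n + 2 vertices: V = 25 + 2 = 27, E = 3·25 = 75, F = 2·25 = 50.

75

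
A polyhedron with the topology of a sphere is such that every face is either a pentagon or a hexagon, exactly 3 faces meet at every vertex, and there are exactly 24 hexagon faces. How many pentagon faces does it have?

12

Let x be the number of pentagons; then F = 24 + x.
Edge–face incidences: 2E = 6·24 + 5·x = 144 + 5x.
Every vertex has degree 3, so 3V = 2E.
Euler: V − E + F = 2 ⇒ (2E)/3 − E + (24 + x) = 2.
Multiply by 6: 2·(2E) − 3·(2E) + 6·(24 + x) = 12, i.e. 144 + 6x − (144 + 5x) = 12.
Collecting terms: x = 12.
Then 2E = 144 + 5·12 = 204, so E = 102, V = 2E/3 = 68, F = 24 + 12 = 36.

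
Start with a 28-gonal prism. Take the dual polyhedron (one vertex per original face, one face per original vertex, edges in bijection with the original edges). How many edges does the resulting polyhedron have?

84

The base solid has V = 56, E = 84, F = 30.
The dual swaps V and F and preserves E: V′ = F = 30, E′ = E = 84, F′ = V = 56.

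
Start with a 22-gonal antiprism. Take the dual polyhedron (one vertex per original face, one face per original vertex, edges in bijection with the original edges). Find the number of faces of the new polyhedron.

44

The base solid has V = 44, E = 88, F = 46.
The dual swaps V and F and preserves E: V′ = F = 46, E′ = E = 88, F′ = V = 44.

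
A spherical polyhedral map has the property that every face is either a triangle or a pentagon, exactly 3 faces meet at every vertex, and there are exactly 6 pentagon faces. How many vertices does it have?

Let x be the number of triangles; then F = 6 + x.
Edge–face incidences: 2E = 5·6 + 3·x = 30 + 3x.
Every vertex has degree 3, so 3V = 2E.
Euler: V − E + F = 2 ⇒ (2E)/3 − E + (6 + x) = 2.
Multiply by 6: 2·(2E) − 3·(2E) + 6·(6 + x) = 12, i.e. 36 + 6x − (30 + 3x) = 12.
Collecting terms: 3x + 6 = 12, so 3x = 6, so x = 2.
Then 2E = 30 + 3·2 = 36, so E = 18, V = 2E/3 = 12, F = 6 + 2 = 8.

12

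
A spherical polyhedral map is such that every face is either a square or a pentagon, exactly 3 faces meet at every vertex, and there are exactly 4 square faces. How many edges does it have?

Let x be the number of pentagons; then F = 4 + x.
Edge–face incidences: 2E = 4·4 + 5·x = 16 + 5x.
Every vertex has degree 3, so 3V = 2E.
Euler: V − E + F = 2 ⇒ (2E)/3 − E + (4 + x) = 2.
Multiply by 6: 2·(2E) − 3·(2E) + 6·(4 + x) = 12, i.e. 24 + 6x − (16 + 5x) = 12.
Collecting terms: x + 8 = 12, so x = 4.
Then 2E = 16 + 5·4 = 36, so E = 18, V = 2E/3 = 12, F = 4 + 4 = 8.

18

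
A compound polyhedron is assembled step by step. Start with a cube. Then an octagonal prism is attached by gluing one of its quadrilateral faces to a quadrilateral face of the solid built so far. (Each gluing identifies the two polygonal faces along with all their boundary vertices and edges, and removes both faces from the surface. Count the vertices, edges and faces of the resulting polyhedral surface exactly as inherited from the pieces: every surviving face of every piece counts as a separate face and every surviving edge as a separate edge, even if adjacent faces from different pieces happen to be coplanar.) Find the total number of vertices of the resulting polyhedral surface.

20

A cube: V=8, E=12, F=6.
Attach an octagonal prism (V=16, E=24, F=10) along a 4-gon: merge 4 vertices and 4 edges, delete both glued faces → V=20, E=32, F=14.
Check: V − E + F = 20 − 32 + 14 = 2.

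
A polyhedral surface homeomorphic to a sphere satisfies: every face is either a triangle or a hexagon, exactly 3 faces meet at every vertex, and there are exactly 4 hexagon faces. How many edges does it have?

Let x be the number of triangles; then F = 4 + x.
Edge–face incidences: 2E = 6·4 + 3·x = 24 + 3x.
Every vertex has degree 3, so 3V = 2E.
Euler: V − E + F = 2 ⇒ (2E)/3 − E + (4 + x) = 2.
Multiply by 6: 2·(2E) − 3·(2E) + 6·(4 + x) = 12, i.e. 24 + 6x − (24 + 3x) = 12.
Collecting terms: 3x = 12, so x = 4.
Then 2E = 24 + 3·4 = 36, so E = 18, V = 2E/3 = 12, F = 4 + 4 = 8.

18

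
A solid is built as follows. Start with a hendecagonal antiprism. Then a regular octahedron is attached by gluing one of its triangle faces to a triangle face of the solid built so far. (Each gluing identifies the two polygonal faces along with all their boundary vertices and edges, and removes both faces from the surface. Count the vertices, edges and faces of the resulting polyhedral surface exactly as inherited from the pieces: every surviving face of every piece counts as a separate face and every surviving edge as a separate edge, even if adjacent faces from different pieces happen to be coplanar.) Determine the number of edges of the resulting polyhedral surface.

53

A hendecagonal antiprism: V=22, E=44, F=24.
Attach a regular octahedron (V=6, E=12, F=8) along a 3-gon: merge 3 vertices and 3 edges, delete both glued faces → V=25, E=53, F=30.
Check: V − E + F = 25 − 53 + 30 = 2.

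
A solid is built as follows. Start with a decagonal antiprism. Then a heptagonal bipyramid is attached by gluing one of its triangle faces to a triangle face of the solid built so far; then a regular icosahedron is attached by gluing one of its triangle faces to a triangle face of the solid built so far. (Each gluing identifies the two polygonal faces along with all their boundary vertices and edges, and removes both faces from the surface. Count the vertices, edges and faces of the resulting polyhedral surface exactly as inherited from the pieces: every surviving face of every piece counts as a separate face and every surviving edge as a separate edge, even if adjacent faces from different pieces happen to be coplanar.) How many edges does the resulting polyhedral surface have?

A decagonal antiprism: V=20, E=40, F=22.
Attach a heptagonal bipyramid (V=9, E=21, F=14) along a 3-gon: merge 3 vertices and 3 edges, delete both glued faces → V=26, E=58, F=34.
Attach a regular icosahedron (V=12, E=30, F=20) along a 3-gon: merge 3 vertices and 3 edges, delete both glued faces → V=35, E=85, F=52.
Check: V − E + F = 35 − 85 + 52 = 2.

85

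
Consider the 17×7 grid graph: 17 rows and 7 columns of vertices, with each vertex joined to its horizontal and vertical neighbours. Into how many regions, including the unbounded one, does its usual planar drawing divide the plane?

The grid has V = 17·7 = 119 vertices and E = 17·6 + 7·16 = 214 edges.
F = 2 − V + E = 2 − 119 + 214 = 97.

97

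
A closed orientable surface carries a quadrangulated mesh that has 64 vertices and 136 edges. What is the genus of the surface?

3

Every face is a square and each edge borders two faces, so 4F = 2·136, giving F = 68.
χ = V − E + F = 64 − 136 + 68 = -4.
For a closed orientable surface χ = 2 − 2g, so g = (2 − (-4))/2 = 3.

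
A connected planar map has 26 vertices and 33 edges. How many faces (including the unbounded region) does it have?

Euler's formula for a connected plane graph: V − E + F = 2, so F = 2 − 26 + 33 = 9.

9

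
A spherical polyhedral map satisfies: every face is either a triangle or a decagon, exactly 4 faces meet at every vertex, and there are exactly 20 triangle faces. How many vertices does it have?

20

Let x be the number of decagons; then F = 20 + x.
Edge–face incidences: 2E = 3·20 + 10·x = 60 + 10x.
Every vertex has degree 4, so 4V = 2E.
Euler: V − E + F = 2 ⇒ (2E)/4 − E + (20 + x) = 2.
Multiply by 8: 2·(2E) − 4·(2E) + 8·(20 + x) = 16, i.e. 160 + 8x − 2·(60 + 10x) = 16.
Collecting terms: −12x + 40 = 16, so −12x = −24, so x = 2.
Then 2E = 60 + 10·2 = 80, so E = 40, V = 2E/4 = 20, F = 20 + 2 = 22.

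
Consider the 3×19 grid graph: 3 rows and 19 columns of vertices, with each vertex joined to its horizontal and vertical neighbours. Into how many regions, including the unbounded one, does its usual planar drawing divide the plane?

The grid has V = 3·19 = 57 vertices and E = 3·18 + 19·2 = 92 edges.
F = 2 − V + E = 2 − 57 + 92 = 37.

37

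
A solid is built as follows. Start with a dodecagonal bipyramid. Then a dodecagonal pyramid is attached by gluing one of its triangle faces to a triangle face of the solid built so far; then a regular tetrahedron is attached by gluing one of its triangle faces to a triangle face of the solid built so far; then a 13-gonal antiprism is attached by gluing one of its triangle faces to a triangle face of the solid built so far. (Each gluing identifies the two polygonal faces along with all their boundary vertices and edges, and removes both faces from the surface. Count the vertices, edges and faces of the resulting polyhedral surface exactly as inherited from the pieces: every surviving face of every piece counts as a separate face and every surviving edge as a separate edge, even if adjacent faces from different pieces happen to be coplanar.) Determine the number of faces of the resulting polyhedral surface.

A dodecagonal bipyramid: V=14, E=36, F=24.
Attach a dodecagonal pyramid (V=13, E=24, F=13) along a 3-gon: merge 3 vertices and 3 edges, delete both glued faces → V=24, E=57, F=35.
Attach a regular tetrahedron (V=4, E=6, F=4) along a 3-gon: merge 3 vertices and 3 edges, delete both glued faces → V=25, E=60, F=37.
Attach a 13-gonal antiprism (V=26, E=52, F=28) along a 3-gon: merge 3 vertices and 3 edges, delete both glued faces → V=48, E=109, F=63.
Check: V − E + F = 48 − 109 + 63 = 2.

63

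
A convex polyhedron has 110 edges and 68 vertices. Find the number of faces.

Here V − E + F = 2.
F = 2 − V + E = 2 − 68 + 110 = 44.

44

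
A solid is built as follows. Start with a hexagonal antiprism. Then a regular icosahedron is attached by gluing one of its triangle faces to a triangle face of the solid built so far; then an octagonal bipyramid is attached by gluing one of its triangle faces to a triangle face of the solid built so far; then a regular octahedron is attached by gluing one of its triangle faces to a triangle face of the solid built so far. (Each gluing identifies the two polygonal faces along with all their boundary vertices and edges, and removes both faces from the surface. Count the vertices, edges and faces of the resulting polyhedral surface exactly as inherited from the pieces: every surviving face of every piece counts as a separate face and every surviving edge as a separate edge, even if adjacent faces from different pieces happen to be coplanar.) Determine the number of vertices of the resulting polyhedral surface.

31

A hexagonal antiprism: V=12, E=24, F=14.
Attach a regular icosahedron (V=12, E=30, F=20) along a 3-gon: merge 3 vertices and 3 edges, delete both glued faces → V=21, E=51, F=32.
Attach an octagonal bipyramid (V=10, E=24, F=16) along a 3-gon: merge 3 vertices and 3 edges, delete both glued faces → V=28, E=72, F=46.
Attach a regular octahedron (V=6, E=12, F=8) along a 3-gon: merge 3 vertices and 3 edges, delete both glued faces → V=31, E=81, F=52.
Check: V − E + F = 31 − 81 + 52 = 2.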